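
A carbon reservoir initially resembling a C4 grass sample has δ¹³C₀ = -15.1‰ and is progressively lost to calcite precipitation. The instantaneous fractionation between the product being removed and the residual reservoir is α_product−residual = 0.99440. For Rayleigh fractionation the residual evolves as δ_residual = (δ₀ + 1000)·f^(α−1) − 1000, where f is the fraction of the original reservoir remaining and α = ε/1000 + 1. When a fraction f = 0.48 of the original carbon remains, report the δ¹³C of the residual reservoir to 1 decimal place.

Rayleigh residual: δ_res = (δ₀ + 1000)·f^(α−1) − 1000
α − 1 = -0.00560
f^(α−1) = 0.48^(-0.00560) = 1.004119
δ_res = (-15.1 + 1000) × 1.004119 − 1000 = 988.956 − 1000 = -11.04‰

-11.0‰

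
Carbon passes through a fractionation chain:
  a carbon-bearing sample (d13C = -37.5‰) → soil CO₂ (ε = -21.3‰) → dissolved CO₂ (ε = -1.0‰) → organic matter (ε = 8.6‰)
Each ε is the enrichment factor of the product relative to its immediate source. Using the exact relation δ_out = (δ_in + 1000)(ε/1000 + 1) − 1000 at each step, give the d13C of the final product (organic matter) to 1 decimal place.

-50.9‰

step 1: δ = (-37.50 + 1000)·(-21.3/1000 + 1) − 1000 = -58.00‰
step 2: δ = (-58.00 + 1000)·(-1.0/1000 + 1) − 1000 = -58.94‰
step 3: δ = (-58.94 + 1000)·(8.6/1000 + 1) − 1000 = -50.85‰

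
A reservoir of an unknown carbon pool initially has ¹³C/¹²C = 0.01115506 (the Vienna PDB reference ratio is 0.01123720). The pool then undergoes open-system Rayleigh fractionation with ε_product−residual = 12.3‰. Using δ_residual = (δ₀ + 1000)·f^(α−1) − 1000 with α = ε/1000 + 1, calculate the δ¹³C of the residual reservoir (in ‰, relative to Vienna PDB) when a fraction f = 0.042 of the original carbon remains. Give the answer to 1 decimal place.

δ₀ = (0.01115506/0.01123720 − 1)×1000 = (0.992690 − 1)×1000 = -7.310‰
α − 1 = ε/1000 = 0.0123
f^(α−1) = 0.042^(0.0123) = 0.961758
δ_res = (-7.310 + 1000) × 0.961758 − 1000 = 954.728 − 1000 = -45.27‰

-45.3‰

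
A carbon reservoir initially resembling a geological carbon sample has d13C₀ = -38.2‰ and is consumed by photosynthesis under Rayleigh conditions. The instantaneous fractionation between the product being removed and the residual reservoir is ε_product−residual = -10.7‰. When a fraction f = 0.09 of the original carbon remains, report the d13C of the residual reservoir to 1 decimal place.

Rayleigh residual: δ_res = (δ₀ + 1000)·f^(α−1) − 1000
α = ε/1000 + 1 = 0.98930, so α − 1 = -0.01070
f^(α−1) = 0.09^(-0.01070) = 1.026100
δ_res = (-38.2 + 1000) × 1.026100 − 1000 = 986.903 − 1000 = -13.10‰

-13.1‰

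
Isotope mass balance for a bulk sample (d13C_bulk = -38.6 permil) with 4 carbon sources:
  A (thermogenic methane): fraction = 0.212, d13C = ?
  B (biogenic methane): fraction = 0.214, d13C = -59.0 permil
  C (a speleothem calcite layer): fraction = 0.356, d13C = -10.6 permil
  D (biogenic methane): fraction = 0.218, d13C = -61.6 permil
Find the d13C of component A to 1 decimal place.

-41.4 permil

Isotope mass balance: δ_bulk = Σ fᵢ·δᵢ.
-38.6 = 0.212×δ_A + 0.214×(-59.0) + 0.356×(-10.6) + 0.218×(-61.6)
0.212·δ_A = -38.6 − (-29.828) = -8.772
δ_A = -8.772 / 0.212 = -41.38 permil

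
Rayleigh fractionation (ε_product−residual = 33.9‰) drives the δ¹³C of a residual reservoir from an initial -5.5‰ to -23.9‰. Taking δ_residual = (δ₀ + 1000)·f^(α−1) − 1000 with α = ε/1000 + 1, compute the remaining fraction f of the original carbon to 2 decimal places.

α − 1 = ε/1000 = 0.0339
(δ_res + 1000)/(δ₀ + 1000) = (-23.9 + 1000)/(-5.5 + 1000) = 976.1/994.5 = 0.981498
f = 0.981498^(1/0.0339) = exp(ln(0.981498)/0.0339) = exp(-0.01868/0.0339)
f = exp(-0.5509) = 0.5764

0.58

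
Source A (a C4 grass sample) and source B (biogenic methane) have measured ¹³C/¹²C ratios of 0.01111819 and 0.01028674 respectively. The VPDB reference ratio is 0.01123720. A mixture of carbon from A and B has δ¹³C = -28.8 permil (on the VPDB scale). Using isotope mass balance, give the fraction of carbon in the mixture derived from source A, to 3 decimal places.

δ_A = (0.01111819/0.01123720 − 1)×1000 = (0.989409 − 1)×1000 = -10.591 permil
δ_B = (0.01028674/0.01123720 − 1)×1000 = (0.915418 − 1)×1000 = -84.582 permil
f_A = (δ_mix − δ_B)/(δ_A − δ_B) = (-28.8 − (-84.582))/(-10.591 − (-84.582))
f_A = 55.782 / 73.991 = 0.7539

0.754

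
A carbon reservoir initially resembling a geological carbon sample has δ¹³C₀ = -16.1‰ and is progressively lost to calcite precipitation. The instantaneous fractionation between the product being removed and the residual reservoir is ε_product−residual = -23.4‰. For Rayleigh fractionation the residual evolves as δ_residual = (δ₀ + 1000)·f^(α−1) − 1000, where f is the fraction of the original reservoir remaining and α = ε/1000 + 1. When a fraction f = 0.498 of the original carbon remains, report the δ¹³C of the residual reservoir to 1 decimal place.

Rayleigh residual: δ_res = (δ₀ + 1000)·f^(α−1) − 1000
α = ε/1000 + 1 = 0.97660, so α − 1 = -0.02340
f^(α−1) = 0.498^(-0.02340) = 1.016447
δ_res = (-16.1 + 1000) × 1.016447 − 1000 = 1000.082 − 1000 = 0.08‰

0.1‰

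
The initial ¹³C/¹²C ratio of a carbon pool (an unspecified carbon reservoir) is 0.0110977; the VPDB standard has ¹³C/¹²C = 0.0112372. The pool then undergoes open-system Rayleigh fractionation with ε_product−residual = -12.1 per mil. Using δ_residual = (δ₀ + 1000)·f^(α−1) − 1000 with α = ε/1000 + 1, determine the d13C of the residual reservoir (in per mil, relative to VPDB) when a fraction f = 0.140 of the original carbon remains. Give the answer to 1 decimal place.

δ₀ = (0.0110977/0.0112372 − 1)×1000 = (0.987586 − 1)×1000 = -12.414 per mil
α − 1 = ε/1000 = -0.0121
f^(α−1) = 0.140^(-0.0121) = 1.024075
δ_res = (-12.414 + 1000) × 1.024075 − 1000 = 1011.362 − 1000 = 11.36 per mil

11.4 per mil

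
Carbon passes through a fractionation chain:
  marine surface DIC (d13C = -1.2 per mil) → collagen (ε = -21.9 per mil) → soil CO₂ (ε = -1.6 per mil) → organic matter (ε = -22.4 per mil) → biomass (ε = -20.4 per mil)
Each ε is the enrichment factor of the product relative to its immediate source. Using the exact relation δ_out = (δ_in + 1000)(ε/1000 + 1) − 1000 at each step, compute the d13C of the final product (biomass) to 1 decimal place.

-65.9 per mil

step 1: δ = (-1.20 + 1000)·(-21.9/1000 + 1) − 1000 = -23.07 per mil
step 2: δ = (-23.07 + 1000)·(-1.6/1000 + 1) − 1000 = -24.64 per mil
step 3: δ = (-24.64 + 1000)·(-22.4/1000 + 1) − 1000 = -46.48 per mil
step 4: δ = (-46.48 + 1000)·(-20.4/1000 + 1) − 1000 = -65.94 per mil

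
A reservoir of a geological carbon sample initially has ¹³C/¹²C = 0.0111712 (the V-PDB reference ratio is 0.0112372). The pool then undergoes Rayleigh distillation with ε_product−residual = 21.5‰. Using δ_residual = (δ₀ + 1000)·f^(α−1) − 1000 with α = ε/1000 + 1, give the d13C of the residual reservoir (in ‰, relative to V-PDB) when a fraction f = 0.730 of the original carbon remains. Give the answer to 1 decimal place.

δ₀ = (0.0111712/0.0112372 − 1)×1000 = (0.994127 − 1)×1000 = -5.873‰
α − 1 = ε/1000 = 0.0215
f^(α−1) = 0.730^(0.0215) = 0.993257
δ_res = (-5.873 + 1000) × 0.993257 − 1000 = 987.423 − 1000 = -12.58‰

-12.6‰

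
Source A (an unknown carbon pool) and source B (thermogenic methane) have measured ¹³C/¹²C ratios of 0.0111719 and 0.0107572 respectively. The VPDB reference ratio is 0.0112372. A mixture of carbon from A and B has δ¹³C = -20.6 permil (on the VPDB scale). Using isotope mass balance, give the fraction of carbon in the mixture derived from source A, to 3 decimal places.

δ_A = (0.0111719/0.0112372 − 1)×1000 = (0.994189 − 1)×1000 = -5.811 permil
δ_B = (0.0107572/0.0112372 − 1)×1000 = (0.957285 − 1)×1000 = -42.715 permil
f_A = (δ_mix − δ_B)/(δ_A − δ_B) = (-20.6 − (-42.715))/(-5.811 − (-42.715))
f_A = 22.115 / 36.904 = 0.5993

0.599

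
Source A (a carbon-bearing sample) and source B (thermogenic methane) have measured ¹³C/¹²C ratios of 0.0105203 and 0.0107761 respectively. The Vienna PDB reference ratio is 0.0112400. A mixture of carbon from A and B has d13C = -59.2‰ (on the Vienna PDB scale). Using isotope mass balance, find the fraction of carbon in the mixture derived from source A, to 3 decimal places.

0.788

δ_A = (0.0105203/0.0112400 − 1)×1000 = (0.935970 − 1)×1000 = -64.030‰
δ_B = (0.0107761/0.0112400 − 1)×1000 = (0.958728 − 1)×1000 = -41.272‰
f_A = (δ_mix − δ_B)/(δ_A − δ_B) = (-59.2 − (-41.272))/(-64.030 − (-41.272))
f_A = -17.928 / -22.758 = 0.7878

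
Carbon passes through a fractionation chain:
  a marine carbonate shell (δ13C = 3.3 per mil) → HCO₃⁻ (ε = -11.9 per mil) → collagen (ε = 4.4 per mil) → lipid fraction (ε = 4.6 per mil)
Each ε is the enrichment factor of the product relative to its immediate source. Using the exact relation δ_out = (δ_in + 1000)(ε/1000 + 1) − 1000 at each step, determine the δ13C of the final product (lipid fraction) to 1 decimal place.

step 1: δ = (3.30 + 1000)·(-11.9/1000 + 1) − 1000 = -8.64 per mil
step 2: δ = (-8.64 + 1000)·(4.4/1000 + 1) − 1000 = -4.28 per mil
step 3: δ = (-4.28 + 1000)·(4.6/1000 + 1) − 1000 = 0.30 per mil

0.3 per mil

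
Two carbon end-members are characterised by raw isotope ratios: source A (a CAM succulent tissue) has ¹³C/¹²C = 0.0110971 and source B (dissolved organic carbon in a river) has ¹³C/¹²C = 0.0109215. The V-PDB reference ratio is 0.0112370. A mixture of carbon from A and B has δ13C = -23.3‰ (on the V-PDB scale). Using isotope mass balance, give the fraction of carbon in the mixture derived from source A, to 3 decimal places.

δ_A = (0.0110971/0.0112370 − 1)×1000 = (0.987550 − 1)×1000 = -12.450‰
δ_B = (0.0109215/0.0112370 − 1)×1000 = (0.971923 − 1)×1000 = -28.077‰
f_A = (δ_mix − δ_B)/(δ_A − δ_B) = (-23.3 − (-28.077))/(-12.450 − (-28.077))
f_A = 4.777 / 15.627 = 0.3057

0.306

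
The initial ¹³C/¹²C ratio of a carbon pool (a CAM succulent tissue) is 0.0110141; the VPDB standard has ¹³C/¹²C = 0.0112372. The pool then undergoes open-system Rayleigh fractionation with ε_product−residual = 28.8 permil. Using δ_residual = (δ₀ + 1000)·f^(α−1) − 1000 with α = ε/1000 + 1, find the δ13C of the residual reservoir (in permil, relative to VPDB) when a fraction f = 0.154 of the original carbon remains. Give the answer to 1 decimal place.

δ₀ = (0.0110141/0.0112372 − 1)×1000 = (0.980146 − 1)×1000 = -19.854 permil
α − 1 = ε/1000 = 0.0288
f^(α−1) = 0.154^(0.0288) = 0.947547
δ_res = (-19.854 + 1000) × 0.947547 − 1000 = 928.734 − 1000 = -71.27 permil

-71.3 permil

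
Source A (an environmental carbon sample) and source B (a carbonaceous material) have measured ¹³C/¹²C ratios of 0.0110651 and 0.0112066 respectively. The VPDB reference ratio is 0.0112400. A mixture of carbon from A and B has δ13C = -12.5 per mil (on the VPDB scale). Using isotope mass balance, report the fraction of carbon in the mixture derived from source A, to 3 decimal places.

δ_A = (0.0110651/0.0112400 − 1)×1000 = (0.984440 − 1)×1000 = -15.560 per mil
δ_B = (0.0112066/0.0112400 − 1)×1000 = (0.997028 − 1)×1000 = -2.972 per mil
f_A = (δ_mix − δ_B)/(δ_A − δ_B) = (-12.5 − (-2.972))/(-15.560 − (-2.972))
f_A = -9.528 / -12.589 = 0.7569

0.757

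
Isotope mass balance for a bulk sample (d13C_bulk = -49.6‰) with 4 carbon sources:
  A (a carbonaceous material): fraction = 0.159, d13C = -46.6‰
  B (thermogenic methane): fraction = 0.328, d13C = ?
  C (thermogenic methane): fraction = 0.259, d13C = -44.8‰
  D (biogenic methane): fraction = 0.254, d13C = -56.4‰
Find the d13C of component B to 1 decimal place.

Isotope mass balance: δ_bulk = Σ fᵢ·δᵢ.
-49.6 = 0.159×(-46.6) + 0.328×δ_B + 0.259×(-44.8) + 0.254×(-56.4)
0.328·δ_B = -49.6 − (-33.338) = -16.262
δ_B = -16.262 / 0.328 = -49.58‰

-49.6‰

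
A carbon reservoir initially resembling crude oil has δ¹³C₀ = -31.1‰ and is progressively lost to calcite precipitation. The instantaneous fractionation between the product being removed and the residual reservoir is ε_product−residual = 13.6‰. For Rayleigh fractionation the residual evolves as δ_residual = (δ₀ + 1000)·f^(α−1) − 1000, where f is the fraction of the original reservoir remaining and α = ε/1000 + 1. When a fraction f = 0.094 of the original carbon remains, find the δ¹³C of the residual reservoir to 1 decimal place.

-61.8‰

Rayleigh residual: δ_res = (δ₀ + 1000)·f^(α−1) − 1000
α = ε/1000 + 1 = 1.01360, so α − 1 = 0.01360
f^(α−1) = 0.094^(0.01360) = 0.968355
δ_res = (-31.1 + 1000) × 0.968355 − 1000 = 938.239 − 1000 = -61.76‰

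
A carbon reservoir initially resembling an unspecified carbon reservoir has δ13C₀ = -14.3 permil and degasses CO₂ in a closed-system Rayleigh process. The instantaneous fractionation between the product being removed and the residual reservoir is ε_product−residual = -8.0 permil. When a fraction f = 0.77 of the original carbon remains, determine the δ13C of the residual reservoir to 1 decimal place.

-12.2 permil

Rayleigh residual: δ_res = (δ₀ + 1000)·f^(α−1) − 1000
α = ε/1000 + 1 = 0.99200, so α − 1 = -0.00800
f^(α−1) = 0.77^(-0.00800) = 1.002093
δ_res = (-14.3 + 1000) × 1.002093 − 1000 = 987.763 − 1000 = -12.24 permil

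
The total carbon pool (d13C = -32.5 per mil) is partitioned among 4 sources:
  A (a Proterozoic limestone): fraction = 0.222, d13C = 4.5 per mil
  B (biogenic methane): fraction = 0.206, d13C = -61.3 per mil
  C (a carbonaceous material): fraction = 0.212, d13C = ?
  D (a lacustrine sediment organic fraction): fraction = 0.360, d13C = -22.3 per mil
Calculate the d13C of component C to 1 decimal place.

-60.6 per mil

Isotope mass balance: δ_bulk = Σ fᵢ·δᵢ.
-32.5 = 0.222×(4.5) + 0.206×(-61.3) + 0.212×δ_C + 0.360×(-22.3)
0.212·δ_C = -32.5 − (-19.657) = -12.843
δ_C = -12.843 / 0.212 = -60.58 per mil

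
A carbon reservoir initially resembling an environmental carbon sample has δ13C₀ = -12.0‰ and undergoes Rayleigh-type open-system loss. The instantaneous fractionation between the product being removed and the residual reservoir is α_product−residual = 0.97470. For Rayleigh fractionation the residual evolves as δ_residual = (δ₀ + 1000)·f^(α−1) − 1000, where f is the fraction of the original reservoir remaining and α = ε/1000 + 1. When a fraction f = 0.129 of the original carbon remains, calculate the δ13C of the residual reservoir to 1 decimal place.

Rayleigh residual: δ_res = (δ₀ + 1000)·f^(α−1) − 1000
α − 1 = -0.02530
f^(α−1) = 0.129^(-0.02530) = 1.053179
δ_res = (-12.0 + 1000) × 1.053179 − 1000 = 1040.541 − 1000 = 40.54‰

40.5‰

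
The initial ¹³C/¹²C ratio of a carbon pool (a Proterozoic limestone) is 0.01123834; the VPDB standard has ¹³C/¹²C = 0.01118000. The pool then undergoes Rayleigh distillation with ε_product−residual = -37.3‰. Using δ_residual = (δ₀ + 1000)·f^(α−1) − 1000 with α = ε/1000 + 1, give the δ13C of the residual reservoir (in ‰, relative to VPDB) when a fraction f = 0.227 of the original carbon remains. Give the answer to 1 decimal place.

62.4‰

δ₀ = (0.01123834/0.01118000 − 1)×1000 = (1.005218 − 1)×1000 = 5.218‰
α − 1 = ε/1000 = -0.0373
f^(α−1) = 0.227^(-0.0373) = 1.056867
δ_res = (5.218 + 1000) × 1.056867 − 1000 = 1062.382 − 1000 = 62.38‰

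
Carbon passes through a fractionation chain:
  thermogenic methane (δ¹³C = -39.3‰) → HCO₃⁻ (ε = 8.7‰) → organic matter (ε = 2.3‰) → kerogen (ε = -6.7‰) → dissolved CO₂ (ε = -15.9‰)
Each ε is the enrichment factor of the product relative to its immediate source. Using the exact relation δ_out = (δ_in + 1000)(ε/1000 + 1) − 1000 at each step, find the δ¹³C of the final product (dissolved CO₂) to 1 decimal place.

step 1: δ = (-39.30 + 1000)·(8.7/1000 + 1) − 1000 = -30.94‰
step 2: δ = (-30.94 + 1000)·(2.3/1000 + 1) − 1000 = -28.71‰
step 3: δ = (-28.71 + 1000)·(-6.7/1000 + 1) − 1000 = -35.22‰
step 4: δ = (-35.22 + 1000)·(-15.9/1000 + 1) − 1000 = -50.56‰

-50.6‰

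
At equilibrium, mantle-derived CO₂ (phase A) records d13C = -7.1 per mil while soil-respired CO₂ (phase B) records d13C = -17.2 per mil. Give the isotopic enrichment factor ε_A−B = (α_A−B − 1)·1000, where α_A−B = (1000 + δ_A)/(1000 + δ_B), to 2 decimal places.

α_A−B = (1000 + -7.1) / (1000 + -17.2) = 992.9 / 982.8 = 1.010277
ε_A−B = (1.010277 − 1) × 1000 = 10.277 per mil
(The approximation ε ≈ δ_A − δ_B would give 10.1 per mil.)

10.28 per mil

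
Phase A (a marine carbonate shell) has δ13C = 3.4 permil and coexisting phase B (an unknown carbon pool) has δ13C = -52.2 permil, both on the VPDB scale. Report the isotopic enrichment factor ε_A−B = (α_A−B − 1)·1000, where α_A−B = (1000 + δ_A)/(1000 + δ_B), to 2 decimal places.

58.66 permil

α_A−B = (1000 + 3.4) / (1000 + -52.2) = 1003.4 / 947.8 = 1.058662
ε_A−B = (1.058662 − 1) × 1000 = 58.662 permil
(The approximation ε ≈ δ_A − δ_B would give 55.6 permil.)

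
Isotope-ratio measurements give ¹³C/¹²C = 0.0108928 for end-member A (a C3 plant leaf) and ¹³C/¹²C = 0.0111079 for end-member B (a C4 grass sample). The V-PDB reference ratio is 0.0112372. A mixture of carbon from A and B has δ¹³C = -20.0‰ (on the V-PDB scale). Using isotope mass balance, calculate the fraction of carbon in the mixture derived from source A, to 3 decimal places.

0.444

δ_A = (0.0108928/0.0112372 − 1)×1000 = (0.969352 − 1)×1000 = -30.648‰
δ_B = (0.0111079/0.0112372 − 1)×1000 = (0.988494 − 1)×1000 = -11.506‰
f_A = (δ_mix − δ_B)/(δ_A − δ_B) = (-20.0 − (-11.506))/(-30.648 − (-11.506))
f_A = -8.494 / -19.142 = 0.4437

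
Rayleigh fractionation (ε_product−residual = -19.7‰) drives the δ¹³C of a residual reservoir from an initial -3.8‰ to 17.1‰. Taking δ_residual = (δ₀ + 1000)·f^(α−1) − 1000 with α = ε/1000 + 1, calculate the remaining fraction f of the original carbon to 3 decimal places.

0.349

α − 1 = ε/1000 = -0.0197
(δ_res + 1000)/(δ₀ + 1000) = (17.1 + 1000)/(-3.8 + 1000) = 1017.1/996.2 = 1.020980
f = 1.020980^(1/-0.0197) = exp(ln(1.020980)/-0.0197) = exp(0.02076/-0.0197)
f = exp(-1.0539) = 0.3486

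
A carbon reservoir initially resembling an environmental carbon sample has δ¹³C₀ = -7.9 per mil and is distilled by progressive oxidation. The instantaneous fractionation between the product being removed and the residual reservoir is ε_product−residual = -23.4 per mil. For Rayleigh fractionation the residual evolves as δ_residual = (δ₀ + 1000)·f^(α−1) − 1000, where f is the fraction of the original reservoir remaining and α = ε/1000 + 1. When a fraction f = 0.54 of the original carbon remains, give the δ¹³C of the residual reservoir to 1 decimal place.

Rayleigh residual: δ_res = (δ₀ + 1000)·f^(α−1) − 1000
α = ε/1000 + 1 = 0.97660, so α − 1 = -0.02340
f^(α−1) = 0.54^(-0.02340) = 1.014523
δ_res = (-7.9 + 1000) × 1.014523 − 1000 = 1006.508 − 1000 = 6.51 per mil

6.5 per mil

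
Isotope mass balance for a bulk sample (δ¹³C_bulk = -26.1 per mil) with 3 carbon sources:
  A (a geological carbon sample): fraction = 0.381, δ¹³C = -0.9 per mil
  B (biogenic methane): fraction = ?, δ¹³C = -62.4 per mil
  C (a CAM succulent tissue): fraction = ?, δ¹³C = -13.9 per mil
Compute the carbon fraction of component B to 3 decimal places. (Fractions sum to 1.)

0.354

Let f_B and f_C be the unknown fractions; fractions sum to 1 so f_B + f_C = 0.619.
Mass balance: Σ fᵢ·δᵢ = δ_bulk ⇒ f_B·(-62.4) + f_C·(-13.9) = -26.1 − (-0.343) = -25.757
Substitute f_C = 0.619 − f_B:
f_B·(-62.4 − -13.9) = -25.757 − 0.619×(-13.9) = -17.153
f_B = -17.153 / -48.5 = 0.3537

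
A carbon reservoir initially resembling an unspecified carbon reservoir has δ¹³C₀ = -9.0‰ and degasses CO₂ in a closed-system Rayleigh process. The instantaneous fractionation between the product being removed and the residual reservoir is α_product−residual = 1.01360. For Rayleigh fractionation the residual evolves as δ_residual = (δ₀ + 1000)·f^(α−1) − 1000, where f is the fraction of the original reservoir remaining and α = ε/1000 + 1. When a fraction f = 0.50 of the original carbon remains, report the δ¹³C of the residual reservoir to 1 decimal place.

-18.3‰

Rayleigh residual: δ_res = (δ₀ + 1000)·f^(α−1) − 1000
α − 1 = 0.01360
f^(α−1) = 0.50^(0.01360) = 0.990617
δ_res = (-9.0 + 1000) × 0.990617 − 1000 = 981.702 − 1000 = -18.30‰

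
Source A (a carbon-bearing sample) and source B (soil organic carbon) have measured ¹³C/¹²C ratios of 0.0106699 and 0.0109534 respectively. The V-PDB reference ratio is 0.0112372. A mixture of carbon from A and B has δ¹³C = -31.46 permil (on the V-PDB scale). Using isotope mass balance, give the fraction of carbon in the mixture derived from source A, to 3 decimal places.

δ_A = (0.0106699/0.0112372 − 1)×1000 = (0.949516 − 1)×1000 = -50.484 permil
δ_B = (0.0109534/0.0112372 − 1)×1000 = (0.974745 − 1)×1000 = -25.255 permil
f_A = (δ_mix − δ_B)/(δ_A − δ_B) = (-31.46 − (-25.255))/(-50.484 − (-25.255))
f_A = -6.205 / -25.229 = 0.2459

0.246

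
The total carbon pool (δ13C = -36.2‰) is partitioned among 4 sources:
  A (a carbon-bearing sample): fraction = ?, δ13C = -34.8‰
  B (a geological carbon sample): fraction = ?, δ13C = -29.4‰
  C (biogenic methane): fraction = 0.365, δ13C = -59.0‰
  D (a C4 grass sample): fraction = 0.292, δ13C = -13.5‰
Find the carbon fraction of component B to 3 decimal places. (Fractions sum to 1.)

Let f_B and f_A be the unknown fractions; fractions sum to 1 so f_B + f_A = 0.343.
Mass balance: Σ fᵢ·δᵢ = δ_bulk ⇒ f_B·(-29.4) + f_A·(-34.8) = -36.2 − (-25.477) = -10.723
Substitute f_A = 0.343 − f_B:
f_B·(-29.4 − -34.8) = -10.723 − 0.343×(-34.8) = 1.213
f_B = 1.213 / 5.4 = 0.2247

0.225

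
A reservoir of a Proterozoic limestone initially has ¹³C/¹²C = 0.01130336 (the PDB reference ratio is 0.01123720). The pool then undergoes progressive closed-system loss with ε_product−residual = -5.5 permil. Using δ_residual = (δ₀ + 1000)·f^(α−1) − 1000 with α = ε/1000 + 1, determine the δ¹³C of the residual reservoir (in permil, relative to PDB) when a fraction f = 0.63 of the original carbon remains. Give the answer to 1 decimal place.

δ₀ = (0.01130336/0.01123720 − 1)×1000 = (1.005888 − 1)×1000 = 5.888 permil
α − 1 = ε/1000 = -0.0055
f^(α−1) = 0.63^(-0.0055) = 1.002544
δ_res = (5.888 + 1000) × 1.002544 − 1000 = 1008.447 − 1000 = 8.45 permil

8.4 permil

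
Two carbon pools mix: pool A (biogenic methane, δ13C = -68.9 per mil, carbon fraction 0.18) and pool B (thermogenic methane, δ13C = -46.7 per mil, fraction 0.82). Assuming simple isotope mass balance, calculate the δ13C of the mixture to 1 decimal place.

δ_mix = f_A·δ_A + f_B·δ_B
δ_mix = 0.18 × (-68.9) + 0.82 × (-46.7)
δ_mix = -12.40 + -38.29 = -50.70 per mil

-50.7 per mil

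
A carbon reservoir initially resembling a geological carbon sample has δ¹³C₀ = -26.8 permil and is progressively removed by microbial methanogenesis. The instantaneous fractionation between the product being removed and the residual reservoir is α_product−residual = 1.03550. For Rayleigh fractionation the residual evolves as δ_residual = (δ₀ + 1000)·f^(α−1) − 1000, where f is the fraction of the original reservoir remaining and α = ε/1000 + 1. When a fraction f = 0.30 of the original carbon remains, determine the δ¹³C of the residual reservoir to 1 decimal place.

-67.5 permil

Rayleigh residual: δ_res = (δ₀ + 1000)·f^(α−1) − 1000
α − 1 = 0.03550
f^(α−1) = 0.30^(0.03550) = 0.958159
δ_res = (-26.8 + 1000) × 0.958159 − 1000 = 932.481 − 1000 = -67.52 permil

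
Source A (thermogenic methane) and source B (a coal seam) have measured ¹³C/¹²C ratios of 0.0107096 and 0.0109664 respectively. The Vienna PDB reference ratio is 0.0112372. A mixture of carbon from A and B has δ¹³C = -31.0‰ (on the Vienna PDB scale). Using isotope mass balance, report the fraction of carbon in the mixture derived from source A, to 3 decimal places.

δ_A = (0.0107096/0.0112372 − 1)×1000 = (0.953049 − 1)×1000 = -46.951‰
δ_B = (0.0109664/0.0112372 − 1)×1000 = (0.975901 − 1)×1000 = -24.099‰
f_A = (δ_mix − δ_B)/(δ_A − δ_B) = (-31.0 − (-24.099))/(-46.951 − (-24.099))
f_A = -6.901 / -22.853 = 0.3020

0.302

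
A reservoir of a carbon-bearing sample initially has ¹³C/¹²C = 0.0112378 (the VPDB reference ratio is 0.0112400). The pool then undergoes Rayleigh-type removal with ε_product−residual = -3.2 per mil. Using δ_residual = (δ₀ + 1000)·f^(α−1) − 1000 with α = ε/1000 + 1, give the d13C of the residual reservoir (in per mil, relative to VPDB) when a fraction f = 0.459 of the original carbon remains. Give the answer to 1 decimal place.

δ₀ = (0.0112378/0.0112400 − 1)×1000 = (0.999804 − 1)×1000 = -0.196 per mil
α − 1 = ε/1000 = -0.0032
f^(α−1) = 0.459^(-0.0032) = 1.002495
δ_res = (-0.196 + 1000) × 1.002495 − 1000 = 1002.299 − 1000 = 2.30 per mil

2.3 per mil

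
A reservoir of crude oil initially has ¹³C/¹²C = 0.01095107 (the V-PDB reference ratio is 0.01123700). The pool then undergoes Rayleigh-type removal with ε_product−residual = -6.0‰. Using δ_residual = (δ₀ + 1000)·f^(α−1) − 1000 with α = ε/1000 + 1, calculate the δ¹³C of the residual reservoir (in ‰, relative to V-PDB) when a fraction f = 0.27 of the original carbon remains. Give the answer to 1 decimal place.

-17.8‰

δ₀ = (0.01095107/0.01123700 − 1)×1000 = (0.974555 − 1)×1000 = -25.445‰
α − 1 = ε/1000 = -0.0060
f^(α−1) = 0.27^(-0.0060) = 1.007887
δ_res = (-25.445 + 1000) × 1.007887 − 1000 = 982.241 − 1000 = -17.76‰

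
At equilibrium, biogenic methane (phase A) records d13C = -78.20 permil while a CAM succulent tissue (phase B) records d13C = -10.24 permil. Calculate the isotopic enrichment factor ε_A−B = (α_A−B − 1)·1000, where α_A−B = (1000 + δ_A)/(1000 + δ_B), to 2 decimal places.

α_A−B = (1000 + -78.20) / (1000 + -10.24) = 921.80 / 989.76 = 0.931337
ε_A−B = (0.931337 − 1) × 1000 = -68.663 permil
(The approximation ε ≈ δ_A − δ_B would give -67.96 permil.)

-68.66 permil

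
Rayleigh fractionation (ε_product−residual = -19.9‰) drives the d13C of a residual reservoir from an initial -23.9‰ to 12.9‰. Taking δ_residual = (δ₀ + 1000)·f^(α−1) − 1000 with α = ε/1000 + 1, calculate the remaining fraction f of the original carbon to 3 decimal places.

α − 1 = ε/1000 = -0.0199
(δ_res + 1000)/(δ₀ + 1000) = (12.9 + 1000)/(-23.9 + 1000) = 1012.9/976.1 = 1.037701
f = 1.037701^(1/-0.0199) = exp(ln(1.037701)/-0.0199) = exp(0.03701/-0.0199)
f = exp(-1.8597) = 0.1557

0.156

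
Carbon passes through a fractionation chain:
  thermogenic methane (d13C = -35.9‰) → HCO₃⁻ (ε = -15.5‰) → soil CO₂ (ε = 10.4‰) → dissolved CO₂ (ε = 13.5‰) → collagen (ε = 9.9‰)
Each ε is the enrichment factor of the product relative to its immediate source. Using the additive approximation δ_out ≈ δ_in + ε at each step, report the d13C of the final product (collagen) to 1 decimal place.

step 1: δ ≈ -35.9 + (-15.5) = -51.4‰
step 2: δ ≈ -51.4 + (10.4) = -41.0‰
step 3: δ ≈ -41.0 + (13.5) = -27.5‰
step 4: δ ≈ -27.5 + (9.9) = -17.6‰

-17.6‰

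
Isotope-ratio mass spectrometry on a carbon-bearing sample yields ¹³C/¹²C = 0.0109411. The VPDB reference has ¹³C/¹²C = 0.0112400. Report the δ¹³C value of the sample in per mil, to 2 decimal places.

-26.59 per mil

δ¹³C = (R_sample / R_standard − 1) × 1000
R_sample / R_standard = 0.0109411 / 0.0112400 = 0.973407
δ¹³C = (0.973407 − 1) × 1000 = -26.593 per mil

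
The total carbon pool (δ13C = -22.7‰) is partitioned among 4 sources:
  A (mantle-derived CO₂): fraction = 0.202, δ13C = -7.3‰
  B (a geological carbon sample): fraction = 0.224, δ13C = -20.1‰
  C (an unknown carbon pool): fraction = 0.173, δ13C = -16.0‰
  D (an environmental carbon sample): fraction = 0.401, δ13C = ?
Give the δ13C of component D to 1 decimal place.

-34.8‰

Isotope mass balance: δ_bulk = Σ fᵢ·δᵢ.
-22.7 = 0.202×(-7.3) + 0.224×(-20.1) + 0.173×(-16.0) + 0.401×δ_D
0.401·δ_D = -22.7 − (-8.745) = -13.955
δ_D = -13.955 / 0.401 = -34.80‰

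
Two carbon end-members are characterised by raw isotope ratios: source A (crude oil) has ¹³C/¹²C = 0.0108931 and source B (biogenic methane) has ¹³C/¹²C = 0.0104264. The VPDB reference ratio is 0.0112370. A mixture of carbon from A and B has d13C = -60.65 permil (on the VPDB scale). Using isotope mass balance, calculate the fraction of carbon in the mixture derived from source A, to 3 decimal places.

0.277

δ_A = (0.0108931/0.0112370 − 1)×1000 = (0.969396 − 1)×1000 = -30.604 permil
δ_B = (0.0104264/0.0112370 − 1)×1000 = (0.927863 − 1)×1000 = -72.137 permil
f_A = (δ_mix − δ_B)/(δ_A − δ_B) = (-60.65 − (-72.137))/(-30.604 − (-72.137))
f_A = 11.487 / 41.532 = 0.2766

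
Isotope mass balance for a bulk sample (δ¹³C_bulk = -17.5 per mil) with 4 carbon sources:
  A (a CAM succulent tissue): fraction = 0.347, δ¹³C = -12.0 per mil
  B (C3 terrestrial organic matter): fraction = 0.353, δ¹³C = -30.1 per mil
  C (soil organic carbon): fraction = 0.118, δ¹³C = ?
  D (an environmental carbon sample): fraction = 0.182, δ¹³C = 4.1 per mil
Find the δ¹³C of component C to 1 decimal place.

-29.3 per mil

Isotope mass balance: δ_bulk = Σ fᵢ·δᵢ.
-17.5 = 0.347×(-12.0) + 0.353×(-30.1) + 0.118×δ_C + 0.182×(4.1)
0.118·δ_C = -17.5 − (-14.043) = -3.457
δ_C = -3.457 / 0.118 = -29.30 per mil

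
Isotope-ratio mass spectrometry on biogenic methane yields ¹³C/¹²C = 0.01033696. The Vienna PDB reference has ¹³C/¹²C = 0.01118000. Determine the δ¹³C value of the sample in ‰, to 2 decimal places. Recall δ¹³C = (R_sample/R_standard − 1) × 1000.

-75.41‰

δ¹³C = (R_sample / R_standard − 1) × 1000
R_sample / R_standard = 0.01033696 / 0.01118000 = 0.924594
δ¹³C = (0.924594 − 1) × 1000 = -75.406‰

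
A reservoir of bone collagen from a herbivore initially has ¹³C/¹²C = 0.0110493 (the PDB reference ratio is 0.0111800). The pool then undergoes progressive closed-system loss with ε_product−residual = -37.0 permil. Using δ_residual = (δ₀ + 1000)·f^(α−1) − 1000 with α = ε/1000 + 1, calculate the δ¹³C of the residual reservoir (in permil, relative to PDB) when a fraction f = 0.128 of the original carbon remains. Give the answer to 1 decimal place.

δ₀ = (0.0110493/0.0111800 − 1)×1000 = (0.988309 − 1)×1000 = -11.691 permil
α − 1 = ε/1000 = -0.0370
f^(α−1) = 0.128^(-0.0370) = 1.079029
δ_res = (-11.691 + 1000) × 1.079029 − 1000 = 1066.415 − 1000 = 66.41 permil

66.4 permil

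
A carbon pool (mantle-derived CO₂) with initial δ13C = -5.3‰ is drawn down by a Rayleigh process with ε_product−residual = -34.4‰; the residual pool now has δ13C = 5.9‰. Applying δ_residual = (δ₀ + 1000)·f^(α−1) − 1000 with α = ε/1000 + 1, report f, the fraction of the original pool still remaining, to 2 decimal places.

α − 1 = ε/1000 = -0.0344
(δ_res + 1000)/(δ₀ + 1000) = (5.9 + 1000)/(-5.3 + 1000) = 1005.9/994.7 = 1.011260
f = 1.011260^(1/-0.0344) = exp(ln(1.011260)/-0.0344) = exp(0.01120/-0.0344)
f = exp(-0.3255) = 0.7222

0.72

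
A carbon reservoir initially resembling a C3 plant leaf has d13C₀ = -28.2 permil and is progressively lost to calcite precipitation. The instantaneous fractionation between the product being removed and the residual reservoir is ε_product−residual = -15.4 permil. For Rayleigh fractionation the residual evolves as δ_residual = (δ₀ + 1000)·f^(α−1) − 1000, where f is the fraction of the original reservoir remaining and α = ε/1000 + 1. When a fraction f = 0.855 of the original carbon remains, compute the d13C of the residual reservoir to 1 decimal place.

Rayleigh residual: δ_res = (δ₀ + 1000)·f^(α−1) − 1000
α = ε/1000 + 1 = 0.98460, so α − 1 = -0.01540
f^(α−1) = 0.855^(-0.01540) = 1.002415
δ_res = (-28.2 + 1000) × 1.002415 − 1000 = 974.147 − 1000 = -25.85 permil

-25.9 permil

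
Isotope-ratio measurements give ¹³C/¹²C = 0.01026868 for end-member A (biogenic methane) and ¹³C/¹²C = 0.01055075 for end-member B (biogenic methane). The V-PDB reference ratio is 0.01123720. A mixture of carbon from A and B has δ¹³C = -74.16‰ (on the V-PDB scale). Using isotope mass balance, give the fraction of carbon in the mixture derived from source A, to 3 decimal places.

0.521

δ_A = (0.01026868/0.01123720 − 1)×1000 = (0.913811 − 1)×1000 = -86.189‰
δ_B = (0.01055075/0.01123720 − 1)×1000 = (0.938913 − 1)×1000 = -61.087‰
f_A = (δ_mix − δ_B)/(δ_A − δ_B) = (-74.16 − (-61.087))/(-86.189 − (-61.087))
f_A = -13.073 / -25.101 = 0.5208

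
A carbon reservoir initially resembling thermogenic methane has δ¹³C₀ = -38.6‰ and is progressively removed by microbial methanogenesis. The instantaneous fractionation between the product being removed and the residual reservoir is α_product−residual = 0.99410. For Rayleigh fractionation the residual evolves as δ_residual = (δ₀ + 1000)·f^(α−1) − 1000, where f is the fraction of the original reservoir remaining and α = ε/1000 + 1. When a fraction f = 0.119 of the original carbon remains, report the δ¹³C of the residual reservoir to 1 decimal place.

Rayleigh residual: δ_res = (δ₀ + 1000)·f^(α−1) − 1000
α − 1 = -0.00590
f^(α−1) = 0.119^(-0.00590) = 1.012638
δ_res = (-38.6 + 1000) × 1.012638 − 1000 = 973.550 − 1000 = -26.45‰

-26.4‰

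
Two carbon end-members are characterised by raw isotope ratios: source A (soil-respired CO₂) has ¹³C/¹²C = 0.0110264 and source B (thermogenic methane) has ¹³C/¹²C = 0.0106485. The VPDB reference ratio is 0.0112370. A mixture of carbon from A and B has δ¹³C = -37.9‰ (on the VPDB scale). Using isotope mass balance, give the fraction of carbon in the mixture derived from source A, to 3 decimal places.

0.430

δ_A = (0.0110264/0.0112370 − 1)×1000 = (0.981258 − 1)×1000 = -18.742‰
δ_B = (0.0106485/0.0112370 − 1)×1000 = (0.947628 − 1)×1000 = -52.372‰
f_A = (δ_mix − δ_B)/(δ_A − δ_B) = (-37.9 − (-52.372))/(-18.742 − (-52.372))
f_A = 14.472 / 33.630 = 0.4303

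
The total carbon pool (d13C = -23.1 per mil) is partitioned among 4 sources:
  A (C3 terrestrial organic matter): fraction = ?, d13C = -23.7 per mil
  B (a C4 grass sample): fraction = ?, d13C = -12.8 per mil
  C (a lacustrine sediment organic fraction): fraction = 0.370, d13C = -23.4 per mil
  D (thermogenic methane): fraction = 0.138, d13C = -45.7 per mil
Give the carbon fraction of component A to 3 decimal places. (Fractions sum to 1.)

0.169

Let f_A and f_B be the unknown fractions; fractions sum to 1 so f_A + f_B = 0.492.
Mass balance: Σ fᵢ·δᵢ = δ_bulk ⇒ f_A·(-23.7) + f_B·(-12.8) = -23.1 − (-14.965) = -8.135
Substitute f_B = 0.492 − f_A:
f_A·(-23.7 − -12.8) = -8.135 − 0.492×(-12.8) = -1.838
f_A = -1.838 / -10.9 = 0.1686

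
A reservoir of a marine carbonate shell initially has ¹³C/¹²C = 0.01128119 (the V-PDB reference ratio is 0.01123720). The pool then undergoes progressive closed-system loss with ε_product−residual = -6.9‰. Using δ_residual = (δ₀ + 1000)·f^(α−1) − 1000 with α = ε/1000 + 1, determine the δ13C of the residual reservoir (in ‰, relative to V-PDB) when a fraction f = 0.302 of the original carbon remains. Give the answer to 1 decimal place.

δ₀ = (0.01128119/0.01123720 − 1)×1000 = (1.003915 − 1)×1000 = 3.915‰
α − 1 = ε/1000 = -0.0069
f^(α−1) = 0.302^(-0.0069) = 1.008296
δ_res = (3.915 + 1000) × 1.008296 − 1000 = 1012.243 − 1000 = 12.24‰

12.2‰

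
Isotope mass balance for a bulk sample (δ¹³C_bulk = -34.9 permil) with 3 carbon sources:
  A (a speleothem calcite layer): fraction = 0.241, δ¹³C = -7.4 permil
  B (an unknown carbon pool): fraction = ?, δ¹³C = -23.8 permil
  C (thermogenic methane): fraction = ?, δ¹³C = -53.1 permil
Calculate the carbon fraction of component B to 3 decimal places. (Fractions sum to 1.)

Let f_B and f_C be the unknown fractions; fractions sum to 1 so f_B + f_C = 0.759.
Mass balance: Σ fᵢ·δᵢ = δ_bulk ⇒ f_B·(-23.8) + f_C·(-53.1) = -34.9 − (-1.783) = -33.117
Substitute f_C = 0.759 − f_B:
f_B·(-23.8 − -53.1) = -33.117 − 0.759×(-53.1) = 7.186
f_B = 7.186 / 29.3 = 0.2453

0.245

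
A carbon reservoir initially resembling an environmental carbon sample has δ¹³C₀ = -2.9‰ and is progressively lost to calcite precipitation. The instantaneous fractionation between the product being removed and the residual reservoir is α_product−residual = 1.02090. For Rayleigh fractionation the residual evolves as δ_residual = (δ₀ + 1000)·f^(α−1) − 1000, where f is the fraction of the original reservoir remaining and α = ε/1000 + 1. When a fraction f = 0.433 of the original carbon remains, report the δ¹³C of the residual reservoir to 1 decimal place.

Rayleigh residual: δ_res = (δ₀ + 1000)·f^(α−1) − 1000
α − 1 = 0.02090
f^(α−1) = 0.433^(0.02090) = 0.982658
δ_res = (-2.9 + 1000) × 0.982658 − 1000 = 979.809 − 1000 = -20.19‰

-20.2‰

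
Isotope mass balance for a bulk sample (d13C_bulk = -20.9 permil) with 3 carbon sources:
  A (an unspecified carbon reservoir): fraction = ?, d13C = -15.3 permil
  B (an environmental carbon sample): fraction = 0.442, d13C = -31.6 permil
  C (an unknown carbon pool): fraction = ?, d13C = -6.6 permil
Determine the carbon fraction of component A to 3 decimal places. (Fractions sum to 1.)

0.374

Let f_A and f_C be the unknown fractions; fractions sum to 1 so f_A + f_C = 0.558.
Mass balance: Σ fᵢ·δᵢ = δ_bulk ⇒ f_A·(-15.3) + f_C·(-6.6) = -20.9 − (-13.967) = -6.933
Substitute f_C = 0.558 − f_A:
f_A·(-15.3 − -6.6) = -6.933 − 0.558×(-6.6) = -3.250
f_A = -3.250 / -8.7 = 0.3736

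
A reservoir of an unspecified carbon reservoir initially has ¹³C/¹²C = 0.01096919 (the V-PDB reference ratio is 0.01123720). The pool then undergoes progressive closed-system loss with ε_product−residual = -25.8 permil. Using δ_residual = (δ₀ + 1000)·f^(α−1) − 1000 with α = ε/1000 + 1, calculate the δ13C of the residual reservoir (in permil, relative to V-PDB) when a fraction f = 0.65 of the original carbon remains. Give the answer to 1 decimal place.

δ₀ = (0.01096919/0.01123720 − 1)×1000 = (0.976150 − 1)×1000 = -23.850 permil
α − 1 = ε/1000 = -0.0258
f^(α−1) = 0.65^(-0.0258) = 1.011176
δ_res = (-23.850 + 1000) × 1.011176 − 1000 = 987.059 − 1000 = -12.94 permil

-12.9 permil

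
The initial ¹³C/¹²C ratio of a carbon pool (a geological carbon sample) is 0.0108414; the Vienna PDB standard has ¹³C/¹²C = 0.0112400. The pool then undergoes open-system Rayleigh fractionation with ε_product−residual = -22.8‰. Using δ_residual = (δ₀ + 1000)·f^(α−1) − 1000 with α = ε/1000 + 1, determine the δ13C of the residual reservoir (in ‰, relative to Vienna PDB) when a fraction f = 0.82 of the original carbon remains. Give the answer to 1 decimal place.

-31.1‰

δ₀ = (0.0108414/0.0112400 − 1)×1000 = (0.964537 − 1)×1000 = -35.463‰
α − 1 = ε/1000 = -0.0228
f^(α−1) = 0.82^(-0.0228) = 1.004535
δ_res = (-35.463 + 1000) × 1.004535 − 1000 = 968.911 − 1000 = -31.09‰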